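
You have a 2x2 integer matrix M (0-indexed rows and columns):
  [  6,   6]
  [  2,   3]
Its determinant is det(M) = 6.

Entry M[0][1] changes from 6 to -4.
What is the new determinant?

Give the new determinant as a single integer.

det is linear in row 0: changing M[0][1] by delta changes det by delta * cofactor(0,1).
Cofactor C_01 = (-1)^(0+1) * minor(0,1) = -2
Entry delta = -4 - 6 = -10
Det delta = -10 * -2 = 20
New det = 6 + 20 = 26

Answer: 26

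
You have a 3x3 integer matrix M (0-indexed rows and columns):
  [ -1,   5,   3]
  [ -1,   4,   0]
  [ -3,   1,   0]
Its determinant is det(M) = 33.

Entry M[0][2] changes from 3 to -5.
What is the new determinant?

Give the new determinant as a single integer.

det is linear in row 0: changing M[0][2] by delta changes det by delta * cofactor(0,2).
Cofactor C_02 = (-1)^(0+2) * minor(0,2) = 11
Entry delta = -5 - 3 = -8
Det delta = -8 * 11 = -88
New det = 33 + -88 = -55

Answer: -55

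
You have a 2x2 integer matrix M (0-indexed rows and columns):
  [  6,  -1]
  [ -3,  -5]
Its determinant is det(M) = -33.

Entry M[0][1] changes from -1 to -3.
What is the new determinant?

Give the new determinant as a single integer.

Answer: -39

Derivation:
det is linear in row 0: changing M[0][1] by delta changes det by delta * cofactor(0,1).
Cofactor C_01 = (-1)^(0+1) * minor(0,1) = 3
Entry delta = -3 - -1 = -2
Det delta = -2 * 3 = -6
New det = -33 + -6 = -39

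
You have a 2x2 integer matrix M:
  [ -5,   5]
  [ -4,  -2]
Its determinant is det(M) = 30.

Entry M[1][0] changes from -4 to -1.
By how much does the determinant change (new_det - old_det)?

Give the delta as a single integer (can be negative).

Answer: -15

Derivation:
Cofactor C_10 = -5
Entry delta = -1 - -4 = 3
Det delta = entry_delta * cofactor = 3 * -5 = -15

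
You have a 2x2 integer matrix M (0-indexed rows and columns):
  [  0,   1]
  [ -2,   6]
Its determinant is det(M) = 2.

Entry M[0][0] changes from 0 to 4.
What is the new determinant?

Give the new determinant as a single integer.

det is linear in row 0: changing M[0][0] by delta changes det by delta * cofactor(0,0).
Cofactor C_00 = (-1)^(0+0) * minor(0,0) = 6
Entry delta = 4 - 0 = 4
Det delta = 4 * 6 = 24
New det = 2 + 24 = 26

Answer: 26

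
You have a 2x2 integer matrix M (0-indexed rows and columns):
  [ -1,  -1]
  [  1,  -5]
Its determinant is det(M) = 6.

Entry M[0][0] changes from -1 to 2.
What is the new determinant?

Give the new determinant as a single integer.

Answer: -9

Derivation:
det is linear in row 0: changing M[0][0] by delta changes det by delta * cofactor(0,0).
Cofactor C_00 = (-1)^(0+0) * minor(0,0) = -5
Entry delta = 2 - -1 = 3
Det delta = 3 * -5 = -15
New det = 6 + -15 = -9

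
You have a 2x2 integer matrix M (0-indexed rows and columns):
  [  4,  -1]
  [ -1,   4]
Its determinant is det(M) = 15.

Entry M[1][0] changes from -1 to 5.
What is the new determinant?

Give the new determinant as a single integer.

Answer: 21

Derivation:
det is linear in row 1: changing M[1][0] by delta changes det by delta * cofactor(1,0).
Cofactor C_10 = (-1)^(1+0) * minor(1,0) = 1
Entry delta = 5 - -1 = 6
Det delta = 6 * 1 = 6
New det = 15 + 6 = 21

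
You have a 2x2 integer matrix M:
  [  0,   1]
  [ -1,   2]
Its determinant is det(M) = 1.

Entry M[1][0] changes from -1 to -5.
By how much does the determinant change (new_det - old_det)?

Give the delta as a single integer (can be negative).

Answer: 4

Derivation:
Cofactor C_10 = -1
Entry delta = -5 - -1 = -4
Det delta = entry_delta * cofactor = -4 * -1 = 4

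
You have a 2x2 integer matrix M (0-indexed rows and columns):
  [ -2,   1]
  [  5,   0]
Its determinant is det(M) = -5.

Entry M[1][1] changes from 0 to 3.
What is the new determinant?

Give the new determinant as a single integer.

Answer: -11

Derivation:
det is linear in row 1: changing M[1][1] by delta changes det by delta * cofactor(1,1).
Cofactor C_11 = (-1)^(1+1) * minor(1,1) = -2
Entry delta = 3 - 0 = 3
Det delta = 3 * -2 = -6
New det = -5 + -6 = -11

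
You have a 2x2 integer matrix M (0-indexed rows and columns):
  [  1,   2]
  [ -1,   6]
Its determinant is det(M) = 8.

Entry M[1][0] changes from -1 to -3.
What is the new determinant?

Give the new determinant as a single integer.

det is linear in row 1: changing M[1][0] by delta changes det by delta * cofactor(1,0).
Cofactor C_10 = (-1)^(1+0) * minor(1,0) = -2
Entry delta = -3 - -1 = -2
Det delta = -2 * -2 = 4
New det = 8 + 4 = 12

Answer: 12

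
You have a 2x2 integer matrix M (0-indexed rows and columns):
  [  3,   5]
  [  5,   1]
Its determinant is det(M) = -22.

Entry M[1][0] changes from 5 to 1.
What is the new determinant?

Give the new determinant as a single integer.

Answer: -2

Derivation:
det is linear in row 1: changing M[1][0] by delta changes det by delta * cofactor(1,0).
Cofactor C_10 = (-1)^(1+0) * minor(1,0) = -5
Entry delta = 1 - 5 = -4
Det delta = -4 * -5 = 20
New det = -22 + 20 = -2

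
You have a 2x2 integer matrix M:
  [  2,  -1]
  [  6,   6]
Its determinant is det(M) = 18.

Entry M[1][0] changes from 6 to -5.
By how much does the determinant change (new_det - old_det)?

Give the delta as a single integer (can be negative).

Cofactor C_10 = 1
Entry delta = -5 - 6 = -11
Det delta = entry_delta * cofactor = -11 * 1 = -11

Answer: -11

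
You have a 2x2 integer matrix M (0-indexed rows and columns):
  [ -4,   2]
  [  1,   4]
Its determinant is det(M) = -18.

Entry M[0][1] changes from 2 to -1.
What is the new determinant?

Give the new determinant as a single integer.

det is linear in row 0: changing M[0][1] by delta changes det by delta * cofactor(0,1).
Cofactor C_01 = (-1)^(0+1) * minor(0,1) = -1
Entry delta = -1 - 2 = -3
Det delta = -3 * -1 = 3
New det = -18 + 3 = -15

Answer: -15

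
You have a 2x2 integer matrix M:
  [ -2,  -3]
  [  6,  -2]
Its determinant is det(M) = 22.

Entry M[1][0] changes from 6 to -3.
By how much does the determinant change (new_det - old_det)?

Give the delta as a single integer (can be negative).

Cofactor C_10 = 3
Entry delta = -3 - 6 = -9
Det delta = entry_delta * cofactor = -9 * 3 = -27

Answer: -27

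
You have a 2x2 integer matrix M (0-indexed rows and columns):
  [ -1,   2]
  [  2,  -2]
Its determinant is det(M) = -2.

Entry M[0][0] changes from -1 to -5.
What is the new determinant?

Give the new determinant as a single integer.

Answer: 6

Derivation:
det is linear in row 0: changing M[0][0] by delta changes det by delta * cofactor(0,0).
Cofactor C_00 = (-1)^(0+0) * minor(0,0) = -2
Entry delta = -5 - -1 = -4
Det delta = -4 * -2 = 8
New det = -2 + 8 = 6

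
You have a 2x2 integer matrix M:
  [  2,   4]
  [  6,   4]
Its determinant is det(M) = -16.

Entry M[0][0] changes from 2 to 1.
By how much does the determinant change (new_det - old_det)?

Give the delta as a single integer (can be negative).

Answer: -4

Derivation:
Cofactor C_00 = 4
Entry delta = 1 - 2 = -1
Det delta = entry_delta * cofactor = -1 * 4 = -4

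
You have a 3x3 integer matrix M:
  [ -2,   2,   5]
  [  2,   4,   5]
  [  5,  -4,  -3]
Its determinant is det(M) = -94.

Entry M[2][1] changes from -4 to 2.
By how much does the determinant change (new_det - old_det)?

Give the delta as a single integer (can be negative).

Cofactor C_21 = 20
Entry delta = 2 - -4 = 6
Det delta = entry_delta * cofactor = 6 * 20 = 120

Answer: 120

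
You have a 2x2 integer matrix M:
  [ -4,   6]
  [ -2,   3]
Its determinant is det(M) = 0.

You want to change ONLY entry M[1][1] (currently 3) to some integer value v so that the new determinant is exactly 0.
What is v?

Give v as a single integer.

det is linear in entry M[1][1]: det = old_det + (v - 3) * C_11
Cofactor C_11 = -4
Want det = 0: 0 + (v - 3) * -4 = 0
  (v - 3) = 0 / -4 = 0
  v = 3 + (0) = 3

Answer: 3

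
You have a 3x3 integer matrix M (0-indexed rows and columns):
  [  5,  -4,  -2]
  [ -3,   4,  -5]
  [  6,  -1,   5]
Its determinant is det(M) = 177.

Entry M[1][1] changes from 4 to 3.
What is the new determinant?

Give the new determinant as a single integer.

det is linear in row 1: changing M[1][1] by delta changes det by delta * cofactor(1,1).
Cofactor C_11 = (-1)^(1+1) * minor(1,1) = 37
Entry delta = 3 - 4 = -1
Det delta = -1 * 37 = -37
New det = 177 + -37 = 140

Answer: 140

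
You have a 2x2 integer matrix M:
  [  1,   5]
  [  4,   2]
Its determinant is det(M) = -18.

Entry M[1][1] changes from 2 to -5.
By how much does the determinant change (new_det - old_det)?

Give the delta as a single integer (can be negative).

Cofactor C_11 = 1
Entry delta = -5 - 2 = -7
Det delta = entry_delta * cofactor = -7 * 1 = -7

Answer: -7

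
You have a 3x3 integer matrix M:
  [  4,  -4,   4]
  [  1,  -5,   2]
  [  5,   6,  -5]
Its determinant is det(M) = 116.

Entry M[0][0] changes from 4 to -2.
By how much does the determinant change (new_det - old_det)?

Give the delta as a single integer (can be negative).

Cofactor C_00 = 13
Entry delta = -2 - 4 = -6
Det delta = entry_delta * cofactor = -6 * 13 = -78

Answer: -78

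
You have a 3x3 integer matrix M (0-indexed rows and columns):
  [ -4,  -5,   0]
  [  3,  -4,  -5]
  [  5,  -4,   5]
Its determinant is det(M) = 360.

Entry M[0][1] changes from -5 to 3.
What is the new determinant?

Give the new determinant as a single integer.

det is linear in row 0: changing M[0][1] by delta changes det by delta * cofactor(0,1).
Cofactor C_01 = (-1)^(0+1) * minor(0,1) = -40
Entry delta = 3 - -5 = 8
Det delta = 8 * -40 = -320
New det = 360 + -320 = 40

Answer: 40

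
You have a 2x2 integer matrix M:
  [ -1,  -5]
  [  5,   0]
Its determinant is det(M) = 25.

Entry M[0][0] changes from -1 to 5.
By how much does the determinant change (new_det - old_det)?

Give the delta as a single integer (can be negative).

Answer: 0

Derivation:
Cofactor C_00 = 0
Entry delta = 5 - -1 = 6
Det delta = entry_delta * cofactor = 6 * 0 = 0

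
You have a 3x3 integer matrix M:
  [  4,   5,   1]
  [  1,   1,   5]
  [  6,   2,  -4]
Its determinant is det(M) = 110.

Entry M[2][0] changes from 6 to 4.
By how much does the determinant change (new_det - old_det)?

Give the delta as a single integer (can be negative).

Cofactor C_20 = 24
Entry delta = 4 - 6 = -2
Det delta = entry_delta * cofactor = -2 * 24 = -48

Answer: -48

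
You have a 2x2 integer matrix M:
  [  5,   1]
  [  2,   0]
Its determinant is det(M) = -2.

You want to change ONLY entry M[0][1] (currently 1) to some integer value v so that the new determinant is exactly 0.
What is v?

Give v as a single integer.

det is linear in entry M[0][1]: det = old_det + (v - 1) * C_01
Cofactor C_01 = -2
Want det = 0: -2 + (v - 1) * -2 = 0
  (v - 1) = 2 / -2 = -1
  v = 1 + (-1) = 0

Answer: 0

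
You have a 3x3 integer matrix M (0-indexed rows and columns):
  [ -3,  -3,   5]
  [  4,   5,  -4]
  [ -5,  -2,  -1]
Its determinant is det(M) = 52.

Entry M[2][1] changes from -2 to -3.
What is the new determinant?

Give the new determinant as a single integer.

det is linear in row 2: changing M[2][1] by delta changes det by delta * cofactor(2,1).
Cofactor C_21 = (-1)^(2+1) * minor(2,1) = 8
Entry delta = -3 - -2 = -1
Det delta = -1 * 8 = -8
New det = 52 + -8 = 44

Answer: 44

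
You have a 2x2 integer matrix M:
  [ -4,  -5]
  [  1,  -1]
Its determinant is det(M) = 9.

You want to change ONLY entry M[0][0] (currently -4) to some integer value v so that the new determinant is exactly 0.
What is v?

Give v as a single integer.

det is linear in entry M[0][0]: det = old_det + (v - -4) * C_00
Cofactor C_00 = -1
Want det = 0: 9 + (v - -4) * -1 = 0
  (v - -4) = -9 / -1 = 9
  v = -4 + (9) = 5

Answer: 5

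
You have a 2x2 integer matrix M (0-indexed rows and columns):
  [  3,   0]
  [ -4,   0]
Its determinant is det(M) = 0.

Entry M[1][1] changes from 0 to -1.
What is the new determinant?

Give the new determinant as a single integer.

Answer: -3

Derivation:
det is linear in row 1: changing M[1][1] by delta changes det by delta * cofactor(1,1).
Cofactor C_11 = (-1)^(1+1) * minor(1,1) = 3
Entry delta = -1 - 0 = -1
Det delta = -1 * 3 = -3
New det = 0 + -3 = -3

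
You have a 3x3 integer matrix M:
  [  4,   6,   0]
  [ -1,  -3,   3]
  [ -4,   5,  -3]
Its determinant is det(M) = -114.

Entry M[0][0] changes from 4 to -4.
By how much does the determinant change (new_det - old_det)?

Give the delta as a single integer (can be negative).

Cofactor C_00 = -6
Entry delta = -4 - 4 = -8
Det delta = entry_delta * cofactor = -8 * -6 = 48

Answer: 48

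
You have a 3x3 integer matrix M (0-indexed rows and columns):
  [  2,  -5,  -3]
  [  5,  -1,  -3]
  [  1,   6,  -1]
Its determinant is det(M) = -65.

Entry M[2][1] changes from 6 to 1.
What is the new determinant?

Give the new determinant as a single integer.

det is linear in row 2: changing M[2][1] by delta changes det by delta * cofactor(2,1).
Cofactor C_21 = (-1)^(2+1) * minor(2,1) = -9
Entry delta = 1 - 6 = -5
Det delta = -5 * -9 = 45
New det = -65 + 45 = -20

Answer: -20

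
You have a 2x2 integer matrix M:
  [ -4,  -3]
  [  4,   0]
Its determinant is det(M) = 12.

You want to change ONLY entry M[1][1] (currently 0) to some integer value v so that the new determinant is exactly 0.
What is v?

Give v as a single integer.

Answer: 3

Derivation:
det is linear in entry M[1][1]: det = old_det + (v - 0) * C_11
Cofactor C_11 = -4
Want det = 0: 12 + (v - 0) * -4 = 0
  (v - 0) = -12 / -4 = 3
  v = 0 + (3) = 3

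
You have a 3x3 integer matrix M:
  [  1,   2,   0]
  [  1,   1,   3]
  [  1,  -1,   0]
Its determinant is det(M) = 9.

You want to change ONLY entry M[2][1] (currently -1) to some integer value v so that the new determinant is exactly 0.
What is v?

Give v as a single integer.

Answer: 2

Derivation:
det is linear in entry M[2][1]: det = old_det + (v - -1) * C_21
Cofactor C_21 = -3
Want det = 0: 9 + (v - -1) * -3 = 0
  (v - -1) = -9 / -3 = 3
  v = -1 + (3) = 2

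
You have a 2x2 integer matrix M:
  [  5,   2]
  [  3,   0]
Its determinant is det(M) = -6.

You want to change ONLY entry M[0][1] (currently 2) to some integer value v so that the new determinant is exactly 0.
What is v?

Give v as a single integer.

Answer: 0

Derivation:
det is linear in entry M[0][1]: det = old_det + (v - 2) * C_01
Cofactor C_01 = -3
Want det = 0: -6 + (v - 2) * -3 = 0
  (v - 2) = 6 / -3 = -2
  v = 2 + (-2) = 0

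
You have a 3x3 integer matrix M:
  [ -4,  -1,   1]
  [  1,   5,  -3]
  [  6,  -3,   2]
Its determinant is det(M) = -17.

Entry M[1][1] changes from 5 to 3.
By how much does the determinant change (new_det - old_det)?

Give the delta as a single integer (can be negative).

Answer: 28

Derivation:
Cofactor C_11 = -14
Entry delta = 3 - 5 = -2
Det delta = entry_delta * cofactor = -2 * -14 = 28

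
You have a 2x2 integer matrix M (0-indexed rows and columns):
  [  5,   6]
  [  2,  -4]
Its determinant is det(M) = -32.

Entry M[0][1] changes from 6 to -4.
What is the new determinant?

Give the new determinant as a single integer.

Answer: -12

Derivation:
det is linear in row 0: changing M[0][1] by delta changes det by delta * cofactor(0,1).
Cofactor C_01 = (-1)^(0+1) * minor(0,1) = -2
Entry delta = -4 - 6 = -10
Det delta = -10 * -2 = 20
New det = -32 + 20 = -12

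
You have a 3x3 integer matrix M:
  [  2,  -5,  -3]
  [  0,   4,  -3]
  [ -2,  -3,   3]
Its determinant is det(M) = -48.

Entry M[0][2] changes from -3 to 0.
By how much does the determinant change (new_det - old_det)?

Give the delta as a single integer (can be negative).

Cofactor C_02 = 8
Entry delta = 0 - -3 = 3
Det delta = entry_delta * cofactor = 3 * 8 = 24

Answer: 24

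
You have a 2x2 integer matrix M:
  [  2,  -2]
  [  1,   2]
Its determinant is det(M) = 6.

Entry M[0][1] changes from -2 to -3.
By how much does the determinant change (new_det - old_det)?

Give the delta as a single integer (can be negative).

Answer: 1

Derivation:
Cofactor C_01 = -1
Entry delta = -3 - -2 = -1
Det delta = entry_delta * cofactor = -1 * -1 = 1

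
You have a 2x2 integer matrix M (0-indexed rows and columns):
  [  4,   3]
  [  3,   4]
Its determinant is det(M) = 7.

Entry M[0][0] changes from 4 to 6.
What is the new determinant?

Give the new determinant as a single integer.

Answer: 15

Derivation:
det is linear in row 0: changing M[0][0] by delta changes det by delta * cofactor(0,0).
Cofactor C_00 = (-1)^(0+0) * minor(0,0) = 4
Entry delta = 6 - 4 = 2
Det delta = 2 * 4 = 8
New det = 7 + 8 = 15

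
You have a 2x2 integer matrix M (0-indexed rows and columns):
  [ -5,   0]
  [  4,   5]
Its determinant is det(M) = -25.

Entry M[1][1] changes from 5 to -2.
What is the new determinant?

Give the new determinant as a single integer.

det is linear in row 1: changing M[1][1] by delta changes det by delta * cofactor(1,1).
Cofactor C_11 = (-1)^(1+1) * minor(1,1) = -5
Entry delta = -2 - 5 = -7
Det delta = -7 * -5 = 35
New det = -25 + 35 = 10

Answer: 10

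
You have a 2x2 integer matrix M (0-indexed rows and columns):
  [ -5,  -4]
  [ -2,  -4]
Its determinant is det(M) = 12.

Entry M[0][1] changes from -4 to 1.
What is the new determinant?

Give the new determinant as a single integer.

det is linear in row 0: changing M[0][1] by delta changes det by delta * cofactor(0,1).
Cofactor C_01 = (-1)^(0+1) * minor(0,1) = 2
Entry delta = 1 - -4 = 5
Det delta = 5 * 2 = 10
New det = 12 + 10 = 22

Answer: 22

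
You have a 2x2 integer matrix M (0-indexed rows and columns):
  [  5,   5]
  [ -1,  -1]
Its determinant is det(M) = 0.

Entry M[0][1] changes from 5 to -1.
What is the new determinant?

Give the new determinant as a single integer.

Answer: -6

Derivation:
det is linear in row 0: changing M[0][1] by delta changes det by delta * cofactor(0,1).
Cofactor C_01 = (-1)^(0+1) * minor(0,1) = 1
Entry delta = -1 - 5 = -6
Det delta = -6 * 1 = -6
New det = 0 + -6 = -6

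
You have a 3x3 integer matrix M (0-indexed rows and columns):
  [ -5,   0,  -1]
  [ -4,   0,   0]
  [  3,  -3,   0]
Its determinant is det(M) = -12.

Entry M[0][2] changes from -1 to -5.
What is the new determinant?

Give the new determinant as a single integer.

det is linear in row 0: changing M[0][2] by delta changes det by delta * cofactor(0,2).
Cofactor C_02 = (-1)^(0+2) * minor(0,2) = 12
Entry delta = -5 - -1 = -4
Det delta = -4 * 12 = -48
New det = -12 + -48 = -60

Answer: -60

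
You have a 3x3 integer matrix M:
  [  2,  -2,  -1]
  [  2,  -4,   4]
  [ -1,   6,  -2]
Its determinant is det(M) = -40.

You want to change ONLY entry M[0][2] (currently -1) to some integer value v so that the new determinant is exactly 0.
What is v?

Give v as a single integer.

Answer: 4

Derivation:
det is linear in entry M[0][2]: det = old_det + (v - -1) * C_02
Cofactor C_02 = 8
Want det = 0: -40 + (v - -1) * 8 = 0
  (v - -1) = 40 / 8 = 5
  v = -1 + (5) = 4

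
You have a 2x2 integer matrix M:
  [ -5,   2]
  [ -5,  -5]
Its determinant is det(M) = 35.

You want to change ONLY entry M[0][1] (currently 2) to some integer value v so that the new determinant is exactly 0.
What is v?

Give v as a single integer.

det is linear in entry M[0][1]: det = old_det + (v - 2) * C_01
Cofactor C_01 = 5
Want det = 0: 35 + (v - 2) * 5 = 0
  (v - 2) = -35 / 5 = -7
  v = 2 + (-7) = -5

Answer: -5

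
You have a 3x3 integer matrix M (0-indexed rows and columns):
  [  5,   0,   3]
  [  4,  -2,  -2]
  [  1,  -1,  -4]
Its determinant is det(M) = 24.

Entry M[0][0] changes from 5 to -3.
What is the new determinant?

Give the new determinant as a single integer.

det is linear in row 0: changing M[0][0] by delta changes det by delta * cofactor(0,0).
Cofactor C_00 = (-1)^(0+0) * minor(0,0) = 6
Entry delta = -3 - 5 = -8
Det delta = -8 * 6 = -48
New det = 24 + -48 = -24

Answer: -24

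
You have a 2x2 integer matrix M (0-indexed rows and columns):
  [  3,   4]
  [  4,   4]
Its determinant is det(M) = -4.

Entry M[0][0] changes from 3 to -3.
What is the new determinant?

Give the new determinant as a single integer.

det is linear in row 0: changing M[0][0] by delta changes det by delta * cofactor(0,0).
Cofactor C_00 = (-1)^(0+0) * minor(0,0) = 4
Entry delta = -3 - 3 = -6
Det delta = -6 * 4 = -24
New det = -4 + -24 = -28

Answer: -28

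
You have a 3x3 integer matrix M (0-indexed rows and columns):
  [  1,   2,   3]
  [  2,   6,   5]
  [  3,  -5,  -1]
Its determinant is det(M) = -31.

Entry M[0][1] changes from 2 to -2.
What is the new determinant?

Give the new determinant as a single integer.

det is linear in row 0: changing M[0][1] by delta changes det by delta * cofactor(0,1).
Cofactor C_01 = (-1)^(0+1) * minor(0,1) = 17
Entry delta = -2 - 2 = -4
Det delta = -4 * 17 = -68
New det = -31 + -68 = -99

Answer: -99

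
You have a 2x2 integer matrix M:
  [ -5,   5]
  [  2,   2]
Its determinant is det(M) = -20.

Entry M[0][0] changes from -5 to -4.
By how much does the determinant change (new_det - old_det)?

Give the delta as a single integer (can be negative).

Answer: 2

Derivation:
Cofactor C_00 = 2
Entry delta = -4 - -5 = 1
Det delta = entry_delta * cofactor = 1 * 2 = 2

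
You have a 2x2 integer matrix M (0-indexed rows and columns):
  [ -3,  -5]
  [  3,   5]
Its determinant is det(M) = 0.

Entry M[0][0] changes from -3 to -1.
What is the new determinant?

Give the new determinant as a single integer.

Answer: 10

Derivation:
det is linear in row 0: changing M[0][0] by delta changes det by delta * cofactor(0,0).
Cofactor C_00 = (-1)^(0+0) * minor(0,0) = 5
Entry delta = -1 - -3 = 2
Det delta = 2 * 5 = 10
New det = 0 + 10 = 10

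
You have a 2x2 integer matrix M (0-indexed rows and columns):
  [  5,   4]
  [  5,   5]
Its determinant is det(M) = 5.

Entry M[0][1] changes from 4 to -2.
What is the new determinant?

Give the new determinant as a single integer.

Answer: 35

Derivation:
det is linear in row 0: changing M[0][1] by delta changes det by delta * cofactor(0,1).
Cofactor C_01 = (-1)^(0+1) * minor(0,1) = -5
Entry delta = -2 - 4 = -6
Det delta = -6 * -5 = 30
New det = 5 + 30 = 35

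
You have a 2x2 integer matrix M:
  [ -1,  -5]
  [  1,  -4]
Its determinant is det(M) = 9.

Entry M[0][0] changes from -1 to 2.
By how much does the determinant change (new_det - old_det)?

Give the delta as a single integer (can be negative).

Cofactor C_00 = -4
Entry delta = 2 - -1 = 3
Det delta = entry_delta * cofactor = 3 * -4 = -12

Answer: -12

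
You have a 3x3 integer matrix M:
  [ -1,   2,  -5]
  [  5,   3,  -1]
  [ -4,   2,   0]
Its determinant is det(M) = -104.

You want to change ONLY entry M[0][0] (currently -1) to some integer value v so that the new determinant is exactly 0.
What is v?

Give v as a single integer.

Answer: 51

Derivation:
det is linear in entry M[0][0]: det = old_det + (v - -1) * C_00
Cofactor C_00 = 2
Want det = 0: -104 + (v - -1) * 2 = 0
  (v - -1) = 104 / 2 = 52
  v = -1 + (52) = 51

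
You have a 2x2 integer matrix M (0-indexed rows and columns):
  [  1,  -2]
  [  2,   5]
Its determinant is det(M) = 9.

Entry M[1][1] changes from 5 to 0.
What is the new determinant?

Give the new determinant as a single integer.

Answer: 4

Derivation:
det is linear in row 1: changing M[1][1] by delta changes det by delta * cofactor(1,1).
Cofactor C_11 = (-1)^(1+1) * minor(1,1) = 1
Entry delta = 0 - 5 = -5
Det delta = -5 * 1 = -5
New det = 9 + -5 = 4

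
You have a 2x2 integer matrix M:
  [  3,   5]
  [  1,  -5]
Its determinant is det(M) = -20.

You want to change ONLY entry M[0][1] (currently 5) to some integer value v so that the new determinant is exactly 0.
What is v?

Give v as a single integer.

det is linear in entry M[0][1]: det = old_det + (v - 5) * C_01
Cofactor C_01 = -1
Want det = 0: -20 + (v - 5) * -1 = 0
  (v - 5) = 20 / -1 = -20
  v = 5 + (-20) = -15

Answer: -15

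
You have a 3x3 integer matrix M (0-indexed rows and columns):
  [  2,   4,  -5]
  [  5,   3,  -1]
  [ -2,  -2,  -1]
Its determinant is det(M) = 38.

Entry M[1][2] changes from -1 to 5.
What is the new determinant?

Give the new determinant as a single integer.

Answer: 14

Derivation:
det is linear in row 1: changing M[1][2] by delta changes det by delta * cofactor(1,2).
Cofactor C_12 = (-1)^(1+2) * minor(1,2) = -4
Entry delta = 5 - -1 = 6
Det delta = 6 * -4 = -24
New det = 38 + -24 = 14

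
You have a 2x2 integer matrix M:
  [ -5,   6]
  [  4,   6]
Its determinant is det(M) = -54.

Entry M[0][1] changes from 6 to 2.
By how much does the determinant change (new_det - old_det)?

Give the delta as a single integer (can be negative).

Cofactor C_01 = -4
Entry delta = 2 - 6 = -4
Det delta = entry_delta * cofactor = -4 * -4 = 16

Answer: 16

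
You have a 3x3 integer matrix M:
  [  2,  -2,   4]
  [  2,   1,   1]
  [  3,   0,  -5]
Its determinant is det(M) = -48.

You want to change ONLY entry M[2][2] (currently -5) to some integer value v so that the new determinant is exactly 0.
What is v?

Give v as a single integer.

Answer: 3

Derivation:
det is linear in entry M[2][2]: det = old_det + (v - -5) * C_22
Cofactor C_22 = 6
Want det = 0: -48 + (v - -5) * 6 = 0
  (v - -5) = 48 / 6 = 8
  v = -5 + (8) = 3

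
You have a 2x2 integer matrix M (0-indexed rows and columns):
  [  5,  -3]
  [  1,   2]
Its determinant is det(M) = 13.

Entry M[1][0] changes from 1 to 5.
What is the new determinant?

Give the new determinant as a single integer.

Answer: 25

Derivation:
det is linear in row 1: changing M[1][0] by delta changes det by delta * cofactor(1,0).
Cofactor C_10 = (-1)^(1+0) * minor(1,0) = 3
Entry delta = 5 - 1 = 4
Det delta = 4 * 3 = 12
New det = 13 + 12 = 25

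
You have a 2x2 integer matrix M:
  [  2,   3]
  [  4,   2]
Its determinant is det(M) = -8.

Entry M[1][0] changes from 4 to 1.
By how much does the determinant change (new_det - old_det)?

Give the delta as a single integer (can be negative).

Answer: 9

Derivation:
Cofactor C_10 = -3
Entry delta = 1 - 4 = -3
Det delta = entry_delta * cofactor = -3 * -3 = 9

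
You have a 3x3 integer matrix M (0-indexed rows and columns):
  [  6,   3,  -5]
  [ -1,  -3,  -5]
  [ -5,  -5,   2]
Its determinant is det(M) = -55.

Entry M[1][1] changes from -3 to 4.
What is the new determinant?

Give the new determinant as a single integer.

Answer: -146

Derivation:
det is linear in row 1: changing M[1][1] by delta changes det by delta * cofactor(1,1).
Cofactor C_11 = (-1)^(1+1) * minor(1,1) = -13
Entry delta = 4 - -3 = 7
Det delta = 7 * -13 = -91
New det = -55 + -91 = -146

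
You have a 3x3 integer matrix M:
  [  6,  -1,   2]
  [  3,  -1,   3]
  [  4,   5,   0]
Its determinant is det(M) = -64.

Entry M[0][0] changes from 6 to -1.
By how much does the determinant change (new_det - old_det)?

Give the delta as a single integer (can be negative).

Cofactor C_00 = -15
Entry delta = -1 - 6 = -7
Det delta = entry_delta * cofactor = -7 * -15 = 105

Answer: 105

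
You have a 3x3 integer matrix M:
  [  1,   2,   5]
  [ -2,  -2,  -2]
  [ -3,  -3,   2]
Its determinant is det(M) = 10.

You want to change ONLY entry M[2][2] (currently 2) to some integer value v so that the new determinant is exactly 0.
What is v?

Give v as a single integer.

Answer: -3

Derivation:
det is linear in entry M[2][2]: det = old_det + (v - 2) * C_22
Cofactor C_22 = 2
Want det = 0: 10 + (v - 2) * 2 = 0
  (v - 2) = -10 / 2 = -5
  v = 2 + (-5) = -3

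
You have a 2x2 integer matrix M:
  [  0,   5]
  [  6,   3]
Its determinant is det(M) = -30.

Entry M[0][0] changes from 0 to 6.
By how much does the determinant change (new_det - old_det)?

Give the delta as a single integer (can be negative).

Cofactor C_00 = 3
Entry delta = 6 - 0 = 6
Det delta = entry_delta * cofactor = 6 * 3 = 18

Answer: 18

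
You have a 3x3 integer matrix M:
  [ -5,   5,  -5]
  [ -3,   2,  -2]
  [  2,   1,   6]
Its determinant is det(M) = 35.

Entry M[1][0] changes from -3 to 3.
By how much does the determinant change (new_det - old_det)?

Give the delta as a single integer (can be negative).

Answer: -210

Derivation:
Cofactor C_10 = -35
Entry delta = 3 - -3 = 6
Det delta = entry_delta * cofactor = 6 * -35 = -210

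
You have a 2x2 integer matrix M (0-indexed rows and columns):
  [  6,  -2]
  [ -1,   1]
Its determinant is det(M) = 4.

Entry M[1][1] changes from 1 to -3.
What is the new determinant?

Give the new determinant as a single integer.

Answer: -20

Derivation:
det is linear in row 1: changing M[1][1] by delta changes det by delta * cofactor(1,1).
Cofactor C_11 = (-1)^(1+1) * minor(1,1) = 6
Entry delta = -3 - 1 = -4
Det delta = -4 * 6 = -24
New det = 4 + -24 = -20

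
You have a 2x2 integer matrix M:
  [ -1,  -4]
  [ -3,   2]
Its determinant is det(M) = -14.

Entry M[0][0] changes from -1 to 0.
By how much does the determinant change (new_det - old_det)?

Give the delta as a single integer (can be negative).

Answer: 2

Derivation:
Cofactor C_00 = 2
Entry delta = 0 - -1 = 1
Det delta = entry_delta * cofactor = 1 * 2 = 2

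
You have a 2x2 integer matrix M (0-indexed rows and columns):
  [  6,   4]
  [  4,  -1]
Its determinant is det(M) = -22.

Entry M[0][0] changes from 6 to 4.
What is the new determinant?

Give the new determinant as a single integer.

det is linear in row 0: changing M[0][0] by delta changes det by delta * cofactor(0,0).
Cofactor C_00 = (-1)^(0+0) * minor(0,0) = -1
Entry delta = 4 - 6 = -2
Det delta = -2 * -1 = 2
New det = -22 + 2 = -20

Answer: -20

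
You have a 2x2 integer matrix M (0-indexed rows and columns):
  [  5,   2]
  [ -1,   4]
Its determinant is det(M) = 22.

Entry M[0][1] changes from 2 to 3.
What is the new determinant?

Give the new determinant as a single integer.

det is linear in row 0: changing M[0][1] by delta changes det by delta * cofactor(0,1).
Cofactor C_01 = (-1)^(0+1) * minor(0,1) = 1
Entry delta = 3 - 2 = 1
Det delta = 1 * 1 = 1
New det = 22 + 1 = 23

Answer: 23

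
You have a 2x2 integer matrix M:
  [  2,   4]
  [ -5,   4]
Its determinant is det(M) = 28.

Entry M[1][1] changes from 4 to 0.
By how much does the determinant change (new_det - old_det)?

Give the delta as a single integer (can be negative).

Answer: -8

Derivation:
Cofactor C_11 = 2
Entry delta = 0 - 4 = -4
Det delta = entry_delta * cofactor = -4 * 2 = -8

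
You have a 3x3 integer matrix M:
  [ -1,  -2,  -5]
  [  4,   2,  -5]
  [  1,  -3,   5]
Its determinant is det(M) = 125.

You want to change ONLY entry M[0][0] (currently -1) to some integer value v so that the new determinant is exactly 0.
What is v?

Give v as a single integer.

det is linear in entry M[0][0]: det = old_det + (v - -1) * C_00
Cofactor C_00 = -5
Want det = 0: 125 + (v - -1) * -5 = 0
  (v - -1) = -125 / -5 = 25
  v = -1 + (25) = 24

Answer: 24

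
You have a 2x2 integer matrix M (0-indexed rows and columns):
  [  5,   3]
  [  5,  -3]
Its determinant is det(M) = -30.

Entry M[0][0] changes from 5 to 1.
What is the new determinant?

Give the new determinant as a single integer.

det is linear in row 0: changing M[0][0] by delta changes det by delta * cofactor(0,0).
Cofactor C_00 = (-1)^(0+0) * minor(0,0) = -3
Entry delta = 1 - 5 = -4
Det delta = -4 * -3 = 12
New det = -30 + 12 = -18

Answer: -18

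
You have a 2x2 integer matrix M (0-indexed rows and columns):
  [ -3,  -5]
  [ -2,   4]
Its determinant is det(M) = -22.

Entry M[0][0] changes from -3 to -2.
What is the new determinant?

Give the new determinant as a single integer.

det is linear in row 0: changing M[0][0] by delta changes det by delta * cofactor(0,0).
Cofactor C_00 = (-1)^(0+0) * minor(0,0) = 4
Entry delta = -2 - -3 = 1
Det delta = 1 * 4 = 4
New det = -22 + 4 = -18

Answer: -18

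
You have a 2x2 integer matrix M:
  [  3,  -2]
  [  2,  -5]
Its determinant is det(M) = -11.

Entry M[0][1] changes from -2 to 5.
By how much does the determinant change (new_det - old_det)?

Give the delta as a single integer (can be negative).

Cofactor C_01 = -2
Entry delta = 5 - -2 = 7
Det delta = entry_delta * cofactor = 7 * -2 = -14

Answer: -14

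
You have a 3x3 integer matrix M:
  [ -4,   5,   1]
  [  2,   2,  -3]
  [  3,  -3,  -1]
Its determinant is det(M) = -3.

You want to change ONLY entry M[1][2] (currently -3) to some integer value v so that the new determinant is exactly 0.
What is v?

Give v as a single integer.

Answer: -2

Derivation:
det is linear in entry M[1][2]: det = old_det + (v - -3) * C_12
Cofactor C_12 = 3
Want det = 0: -3 + (v - -3) * 3 = 0
  (v - -3) = 3 / 3 = 1
  v = -3 + (1) = -2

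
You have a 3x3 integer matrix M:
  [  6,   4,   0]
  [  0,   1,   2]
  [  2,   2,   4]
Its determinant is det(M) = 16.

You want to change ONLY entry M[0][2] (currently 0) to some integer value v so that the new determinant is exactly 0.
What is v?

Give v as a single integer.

Answer: 8

Derivation:
det is linear in entry M[0][2]: det = old_det + (v - 0) * C_02
Cofactor C_02 = -2
Want det = 0: 16 + (v - 0) * -2 = 0
  (v - 0) = -16 / -2 = 8
  v = 0 + (8) = 8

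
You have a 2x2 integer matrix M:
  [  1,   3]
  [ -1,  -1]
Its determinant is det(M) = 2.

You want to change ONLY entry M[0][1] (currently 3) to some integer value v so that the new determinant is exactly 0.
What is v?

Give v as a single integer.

det is linear in entry M[0][1]: det = old_det + (v - 3) * C_01
Cofactor C_01 = 1
Want det = 0: 2 + (v - 3) * 1 = 0
  (v - 3) = -2 / 1 = -2
  v = 3 + (-2) = 1

Answer: 1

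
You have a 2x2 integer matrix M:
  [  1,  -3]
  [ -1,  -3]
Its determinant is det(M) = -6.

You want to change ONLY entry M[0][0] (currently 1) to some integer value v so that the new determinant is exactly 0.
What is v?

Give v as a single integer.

Answer: -1

Derivation:
det is linear in entry M[0][0]: det = old_det + (v - 1) * C_00
Cofactor C_00 = -3
Want det = 0: -6 + (v - 1) * -3 = 0
  (v - 1) = 6 / -3 = -2
  v = 1 + (-2) = -1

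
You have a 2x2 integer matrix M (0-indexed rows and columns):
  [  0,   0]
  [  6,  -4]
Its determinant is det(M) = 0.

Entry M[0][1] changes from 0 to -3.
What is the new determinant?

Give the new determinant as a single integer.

det is linear in row 0: changing M[0][1] by delta changes det by delta * cofactor(0,1).
Cofactor C_01 = (-1)^(0+1) * minor(0,1) = -6
Entry delta = -3 - 0 = -3
Det delta = -3 * -6 = 18
New det = 0 + 18 = 18

Answer: 18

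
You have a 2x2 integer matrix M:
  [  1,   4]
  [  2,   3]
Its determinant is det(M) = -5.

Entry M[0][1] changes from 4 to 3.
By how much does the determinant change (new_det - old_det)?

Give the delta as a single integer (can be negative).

Answer: 2

Derivation:
Cofactor C_01 = -2
Entry delta = 3 - 4 = -1
Det delta = entry_delta * cofactor = -1 * -2 = 2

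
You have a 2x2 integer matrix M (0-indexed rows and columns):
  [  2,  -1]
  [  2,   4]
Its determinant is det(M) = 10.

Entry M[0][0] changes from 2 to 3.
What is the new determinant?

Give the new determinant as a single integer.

Answer: 14

Derivation:
det is linear in row 0: changing M[0][0] by delta changes det by delta * cofactor(0,0).
Cofactor C_00 = (-1)^(0+0) * minor(0,0) = 4
Entry delta = 3 - 2 = 1
Det delta = 1 * 4 = 4
New det = 10 + 4 = 14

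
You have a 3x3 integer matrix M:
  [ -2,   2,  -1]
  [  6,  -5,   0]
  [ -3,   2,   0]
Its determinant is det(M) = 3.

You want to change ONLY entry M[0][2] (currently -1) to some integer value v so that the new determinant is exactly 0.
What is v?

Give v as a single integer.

Answer: 0

Derivation:
det is linear in entry M[0][2]: det = old_det + (v - -1) * C_02
Cofactor C_02 = -3
Want det = 0: 3 + (v - -1) * -3 = 0
  (v - -1) = -3 / -3 = 1
  v = -1 + (1) = 0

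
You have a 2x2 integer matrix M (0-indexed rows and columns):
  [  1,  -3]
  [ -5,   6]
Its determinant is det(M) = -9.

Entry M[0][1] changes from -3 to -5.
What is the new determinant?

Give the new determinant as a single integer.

Answer: -19

Derivation:
det is linear in row 0: changing M[0][1] by delta changes det by delta * cofactor(0,1).
Cofactor C_01 = (-1)^(0+1) * minor(0,1) = 5
Entry delta = -5 - -3 = -2
Det delta = -2 * 5 = -10
New det = -9 + -10 = -19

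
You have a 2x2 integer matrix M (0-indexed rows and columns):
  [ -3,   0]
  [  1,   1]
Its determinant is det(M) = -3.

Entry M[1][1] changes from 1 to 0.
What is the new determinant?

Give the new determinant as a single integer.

det is linear in row 1: changing M[1][1] by delta changes det by delta * cofactor(1,1).
Cofactor C_11 = (-1)^(1+1) * minor(1,1) = -3
Entry delta = 0 - 1 = -1
Det delta = -1 * -3 = 3
New det = -3 + 3 = 0

Answer: 0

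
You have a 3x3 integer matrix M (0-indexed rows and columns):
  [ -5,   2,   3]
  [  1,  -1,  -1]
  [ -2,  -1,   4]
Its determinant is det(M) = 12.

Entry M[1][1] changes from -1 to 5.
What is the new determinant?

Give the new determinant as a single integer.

det is linear in row 1: changing M[1][1] by delta changes det by delta * cofactor(1,1).
Cofactor C_11 = (-1)^(1+1) * minor(1,1) = -14
Entry delta = 5 - -1 = 6
Det delta = 6 * -14 = -84
New det = 12 + -84 = -72

Answer: -72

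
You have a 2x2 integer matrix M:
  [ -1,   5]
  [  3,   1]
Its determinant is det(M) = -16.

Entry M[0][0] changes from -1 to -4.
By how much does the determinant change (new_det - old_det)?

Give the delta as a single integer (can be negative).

Answer: -3

Derivation:
Cofactor C_00 = 1
Entry delta = -4 - -1 = -3
Det delta = entry_delta * cofactor = -3 * 1 = -3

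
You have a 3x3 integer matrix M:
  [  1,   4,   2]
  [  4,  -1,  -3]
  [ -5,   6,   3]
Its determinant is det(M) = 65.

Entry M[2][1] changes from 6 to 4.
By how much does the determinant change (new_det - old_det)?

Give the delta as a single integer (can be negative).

Answer: -22

Derivation:
Cofactor C_21 = 11
Entry delta = 4 - 6 = -2
Det delta = entry_delta * cofactor = -2 * 11 = -22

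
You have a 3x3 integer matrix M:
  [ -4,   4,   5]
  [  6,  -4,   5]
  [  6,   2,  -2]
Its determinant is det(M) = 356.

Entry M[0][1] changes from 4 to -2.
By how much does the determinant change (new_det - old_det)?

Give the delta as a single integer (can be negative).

Answer: -252

Derivation:
Cofactor C_01 = 42
Entry delta = -2 - 4 = -6
Det delta = entry_delta * cofactor = -6 * 42 = -252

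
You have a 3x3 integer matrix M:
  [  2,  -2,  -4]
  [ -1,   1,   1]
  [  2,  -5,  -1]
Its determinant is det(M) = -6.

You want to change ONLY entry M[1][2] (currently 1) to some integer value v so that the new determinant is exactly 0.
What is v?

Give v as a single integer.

Answer: 2

Derivation:
det is linear in entry M[1][2]: det = old_det + (v - 1) * C_12
Cofactor C_12 = 6
Want det = 0: -6 + (v - 1) * 6 = 0
  (v - 1) = 6 / 6 = 1
  v = 1 + (1) = 2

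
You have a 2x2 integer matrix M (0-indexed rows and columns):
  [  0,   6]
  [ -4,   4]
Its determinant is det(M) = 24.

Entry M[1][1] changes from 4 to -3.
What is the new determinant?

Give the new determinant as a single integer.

Answer: 24

Derivation:
det is linear in row 1: changing M[1][1] by delta changes det by delta * cofactor(1,1).
Cofactor C_11 = (-1)^(1+1) * minor(1,1) = 0
Entry delta = -3 - 4 = -7
Det delta = -7 * 0 = 0
New det = 24 + 0 = 24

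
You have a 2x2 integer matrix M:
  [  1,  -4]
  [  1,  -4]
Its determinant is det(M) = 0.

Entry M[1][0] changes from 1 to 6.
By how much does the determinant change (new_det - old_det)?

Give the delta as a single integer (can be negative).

Answer: 20

Derivation:
Cofactor C_10 = 4
Entry delta = 6 - 1 = 5
Det delta = entry_delta * cofactor = 5 * 4 = 20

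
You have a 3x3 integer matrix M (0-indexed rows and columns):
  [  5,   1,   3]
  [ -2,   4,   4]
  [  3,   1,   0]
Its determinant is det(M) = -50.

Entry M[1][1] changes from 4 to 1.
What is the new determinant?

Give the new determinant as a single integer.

Answer: -23

Derivation:
det is linear in row 1: changing M[1][1] by delta changes det by delta * cofactor(1,1).
Cofactor C_11 = (-1)^(1+1) * minor(1,1) = -9
Entry delta = 1 - 4 = -3
Det delta = -3 * -9 = 27
New det = -50 + 27 = -23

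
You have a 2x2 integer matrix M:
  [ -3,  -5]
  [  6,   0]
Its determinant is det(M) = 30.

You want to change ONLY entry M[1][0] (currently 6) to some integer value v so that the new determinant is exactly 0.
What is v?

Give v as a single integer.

Answer: 0

Derivation:
det is linear in entry M[1][0]: det = old_det + (v - 6) * C_10
Cofactor C_10 = 5
Want det = 0: 30 + (v - 6) * 5 = 0
  (v - 6) = -30 / 5 = -6
  v = 6 + (-6) = 0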